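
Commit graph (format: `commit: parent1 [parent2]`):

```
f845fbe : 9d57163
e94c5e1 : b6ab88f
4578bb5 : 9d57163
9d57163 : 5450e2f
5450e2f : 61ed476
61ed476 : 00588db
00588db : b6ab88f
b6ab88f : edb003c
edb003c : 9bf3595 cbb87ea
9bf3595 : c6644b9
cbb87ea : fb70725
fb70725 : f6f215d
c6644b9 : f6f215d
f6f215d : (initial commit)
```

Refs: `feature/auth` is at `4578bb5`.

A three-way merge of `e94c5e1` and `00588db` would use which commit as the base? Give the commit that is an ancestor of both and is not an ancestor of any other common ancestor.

b6ab88f

Ancestors of e94c5e1: {9bf3595, b6ab88f, c6644b9, cbb87ea, e94c5e1, edb003c, f6f215d, fb70725}.
Ancestors of 00588db: {00588db, 9bf3595, b6ab88f, c6644b9, cbb87ea, edb003c, f6f215d, fb70725}.
Common ancestors: {9bf3595, b6ab88f, c6644b9, cbb87ea, edb003c, f6f215d, fb70725}.
Among these, b6ab88f is not an ancestor of any other common ancestor — it is the merge base.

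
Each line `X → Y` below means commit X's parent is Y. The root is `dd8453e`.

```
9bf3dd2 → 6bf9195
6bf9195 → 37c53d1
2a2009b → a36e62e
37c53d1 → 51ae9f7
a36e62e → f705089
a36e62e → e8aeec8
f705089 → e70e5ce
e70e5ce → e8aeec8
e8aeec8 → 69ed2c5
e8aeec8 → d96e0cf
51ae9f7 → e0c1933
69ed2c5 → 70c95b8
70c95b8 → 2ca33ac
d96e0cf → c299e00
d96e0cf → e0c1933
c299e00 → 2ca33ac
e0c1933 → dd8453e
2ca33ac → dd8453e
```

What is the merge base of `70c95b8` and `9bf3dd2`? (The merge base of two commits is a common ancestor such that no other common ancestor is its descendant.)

dd8453e

Ancestors of 70c95b8: {2ca33ac, 70c95b8, dd8453e}.
Ancestors of 9bf3dd2: {37c53d1, 51ae9f7, 6bf9195, 9bf3dd2, dd8453e, e0c1933}.
Common ancestors: {dd8453e}.
The only common ancestor is dd8453e, so it is the merge base.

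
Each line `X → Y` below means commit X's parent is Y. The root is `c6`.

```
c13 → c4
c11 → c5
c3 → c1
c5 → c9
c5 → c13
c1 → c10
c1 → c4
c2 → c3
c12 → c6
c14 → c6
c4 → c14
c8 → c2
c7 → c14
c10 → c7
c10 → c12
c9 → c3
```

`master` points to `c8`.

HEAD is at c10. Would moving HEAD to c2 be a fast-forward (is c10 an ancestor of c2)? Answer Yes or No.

Yes

A fast-forward from c10 to c2 is possible iff c10 is an ancestor of c2.
Ancestors of c2: {c1, c10, c12, c14, c2, c3, c4, c6, c7}.
c10 is among them, so fast-forward is possible.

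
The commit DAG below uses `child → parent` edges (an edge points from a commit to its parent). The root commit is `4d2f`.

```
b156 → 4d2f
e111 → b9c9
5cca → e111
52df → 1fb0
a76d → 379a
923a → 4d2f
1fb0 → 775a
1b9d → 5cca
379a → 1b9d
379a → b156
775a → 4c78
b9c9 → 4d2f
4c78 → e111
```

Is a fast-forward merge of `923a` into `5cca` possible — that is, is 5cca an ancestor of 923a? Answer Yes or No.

A fast-forward from 5cca to 923a is possible iff 5cca is an ancestor of 923a.
Ancestors of 923a: {4d2f, 923a}.
5cca is not among them, so fast-forward is not possible.

No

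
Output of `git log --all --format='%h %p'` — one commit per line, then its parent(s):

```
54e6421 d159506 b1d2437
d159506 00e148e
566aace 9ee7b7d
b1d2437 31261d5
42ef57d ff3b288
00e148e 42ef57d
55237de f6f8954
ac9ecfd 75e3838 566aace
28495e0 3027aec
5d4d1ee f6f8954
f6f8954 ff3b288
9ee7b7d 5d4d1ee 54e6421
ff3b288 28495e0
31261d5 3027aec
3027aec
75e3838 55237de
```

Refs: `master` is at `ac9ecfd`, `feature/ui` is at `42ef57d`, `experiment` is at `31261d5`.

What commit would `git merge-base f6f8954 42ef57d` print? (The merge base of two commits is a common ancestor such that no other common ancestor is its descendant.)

Ancestors of f6f8954: {28495e0, 3027aec, f6f8954, ff3b288}.
Ancestors of 42ef57d: {28495e0, 3027aec, 42ef57d, ff3b288}.
Common ancestors: {28495e0, 3027aec, ff3b288}.
Among these, ff3b288 is not an ancestor of any other common ancestor — it is the merge base.

ff3b288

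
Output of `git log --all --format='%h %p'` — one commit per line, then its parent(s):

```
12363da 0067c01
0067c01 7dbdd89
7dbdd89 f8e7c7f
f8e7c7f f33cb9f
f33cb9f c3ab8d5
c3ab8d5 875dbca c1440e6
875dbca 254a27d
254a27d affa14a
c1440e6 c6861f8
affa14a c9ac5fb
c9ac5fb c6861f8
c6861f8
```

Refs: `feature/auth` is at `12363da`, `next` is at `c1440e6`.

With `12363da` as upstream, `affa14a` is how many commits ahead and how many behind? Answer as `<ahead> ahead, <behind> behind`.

0 ahead, 9 behind

Reachable from affa14a: {affa14a, c6861f8, c9ac5fb}.
Reachable from 12363da: {0067c01, 12363da, 254a27d, 7dbdd89, 875dbca, affa14a, c1440e6, c3ab8d5, c6861f8, c9ac5fb, f33cb9f, f8e7c7f}.
Only in affa14a's history (ahead): {} — 0.
Only in 12363da's history (behind): {0067c01, 12363da, 254a27d, 7dbdd89, 875dbca, c1440e6, c3ab8d5, f33cb9f, f8e7c7f} — 9.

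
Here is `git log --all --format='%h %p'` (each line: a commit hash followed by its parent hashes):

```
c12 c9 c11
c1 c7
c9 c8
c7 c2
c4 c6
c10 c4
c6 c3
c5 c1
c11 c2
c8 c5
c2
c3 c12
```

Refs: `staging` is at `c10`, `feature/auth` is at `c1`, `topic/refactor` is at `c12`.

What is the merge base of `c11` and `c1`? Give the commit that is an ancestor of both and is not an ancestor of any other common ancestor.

c2

Ancestors of c11: {c11, c2}.
Ancestors of c1: {c1, c2, c7}.
Common ancestors: {c2}.
The only common ancestor is c2, so it is the merge base.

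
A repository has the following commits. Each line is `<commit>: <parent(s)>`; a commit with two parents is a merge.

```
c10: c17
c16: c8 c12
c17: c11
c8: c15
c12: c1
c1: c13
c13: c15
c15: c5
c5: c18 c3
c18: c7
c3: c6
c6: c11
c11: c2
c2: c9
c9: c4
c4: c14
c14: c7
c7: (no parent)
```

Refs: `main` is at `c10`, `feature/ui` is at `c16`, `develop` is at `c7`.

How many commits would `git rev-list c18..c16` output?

14

Reachable from c16: {c1, c11, c12, c13, c14, c15, c16, c18, c2, c3, c4, c5, c6, c7, c8, c9}.
Reachable from c18: {c18, c7}.
In c16's history but not c18's: {c1, c11, c12, c13, c14, c15, c16, c2, c3, c4, c5, c6, c8, c9} — 14 commits.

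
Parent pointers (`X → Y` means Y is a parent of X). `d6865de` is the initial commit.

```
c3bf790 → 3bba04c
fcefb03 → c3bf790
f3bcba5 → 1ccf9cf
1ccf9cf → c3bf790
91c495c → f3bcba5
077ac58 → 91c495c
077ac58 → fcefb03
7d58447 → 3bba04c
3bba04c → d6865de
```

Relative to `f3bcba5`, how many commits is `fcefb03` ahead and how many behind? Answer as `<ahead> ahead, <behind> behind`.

Reachable from fcefb03: {3bba04c, c3bf790, d6865de, fcefb03}.
Reachable from f3bcba5: {1ccf9cf, 3bba04c, c3bf790, d6865de, f3bcba5}.
Only in fcefb03's history (ahead): {fcefb03} — 1.
Only in f3bcba5's history (behind): {1ccf9cf, f3bcba5} — 2.

1 ahead, 2 behind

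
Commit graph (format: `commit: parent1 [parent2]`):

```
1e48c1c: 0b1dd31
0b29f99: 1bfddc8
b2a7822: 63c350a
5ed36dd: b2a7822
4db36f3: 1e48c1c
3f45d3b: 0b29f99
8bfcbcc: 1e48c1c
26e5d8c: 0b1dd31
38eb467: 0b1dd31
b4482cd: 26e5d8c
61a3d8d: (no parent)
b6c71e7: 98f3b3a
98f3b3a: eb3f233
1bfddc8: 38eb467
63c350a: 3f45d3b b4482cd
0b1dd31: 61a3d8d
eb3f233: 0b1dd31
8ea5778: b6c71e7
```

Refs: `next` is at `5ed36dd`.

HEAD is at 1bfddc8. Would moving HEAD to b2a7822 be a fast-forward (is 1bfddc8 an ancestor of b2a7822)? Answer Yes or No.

Yes

A fast-forward from 1bfddc8 to b2a7822 is possible iff 1bfddc8 is an ancestor of b2a7822.
Ancestors of b2a7822: {0b1dd31, 0b29f99, 1bfddc8, 26e5d8c, 38eb467, 3f45d3b, 61a3d8d, 63c350a, b2a7822, b4482cd}.
1bfddc8 is among them, so fast-forward is possible.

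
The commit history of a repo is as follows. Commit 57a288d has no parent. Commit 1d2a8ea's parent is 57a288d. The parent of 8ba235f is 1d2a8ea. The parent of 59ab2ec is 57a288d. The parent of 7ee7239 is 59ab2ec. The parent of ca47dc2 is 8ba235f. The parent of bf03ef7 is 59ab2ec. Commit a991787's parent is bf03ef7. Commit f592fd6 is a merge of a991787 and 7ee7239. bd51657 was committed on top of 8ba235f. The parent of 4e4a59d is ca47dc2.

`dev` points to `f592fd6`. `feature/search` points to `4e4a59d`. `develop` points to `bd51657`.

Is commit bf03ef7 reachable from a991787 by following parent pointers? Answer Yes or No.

Ancestors of a991787 (commits reachable by following parents): {57a288d, 59ab2ec, a991787, bf03ef7}.
bf03ef7 is in that set, so it is an ancestor of a991787.

Yes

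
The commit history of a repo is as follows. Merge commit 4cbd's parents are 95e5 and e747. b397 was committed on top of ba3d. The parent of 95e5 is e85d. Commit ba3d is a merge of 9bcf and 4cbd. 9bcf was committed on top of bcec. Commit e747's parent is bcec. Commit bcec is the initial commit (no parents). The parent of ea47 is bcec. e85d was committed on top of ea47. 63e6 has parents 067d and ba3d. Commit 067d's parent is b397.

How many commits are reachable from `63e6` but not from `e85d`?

Reachable from 63e6: {067d, 4cbd, 63e6, 95e5, 9bcf, b397, ba3d, bcec, e747, e85d, ea47}.
Reachable from e85d: {bcec, e85d, ea47}.
In 63e6's history but not e85d's: {067d, 4cbd, 63e6, 95e5, 9bcf, b397, ba3d, e747} — 8 commits.

8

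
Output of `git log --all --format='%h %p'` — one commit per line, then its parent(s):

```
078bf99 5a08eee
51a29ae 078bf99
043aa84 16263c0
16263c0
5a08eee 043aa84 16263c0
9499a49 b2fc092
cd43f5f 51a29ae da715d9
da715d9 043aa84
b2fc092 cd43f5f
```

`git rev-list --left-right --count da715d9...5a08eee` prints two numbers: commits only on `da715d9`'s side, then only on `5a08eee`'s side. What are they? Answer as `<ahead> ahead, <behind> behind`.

1 ahead, 1 behind

Reachable from da715d9: {043aa84, 16263c0, da715d9}.
Reachable from 5a08eee: {043aa84, 16263c0, 5a08eee}.
Only in da715d9's history (ahead): {da715d9} — 1.
Only in 5a08eee's history (behind): {5a08eee} — 1.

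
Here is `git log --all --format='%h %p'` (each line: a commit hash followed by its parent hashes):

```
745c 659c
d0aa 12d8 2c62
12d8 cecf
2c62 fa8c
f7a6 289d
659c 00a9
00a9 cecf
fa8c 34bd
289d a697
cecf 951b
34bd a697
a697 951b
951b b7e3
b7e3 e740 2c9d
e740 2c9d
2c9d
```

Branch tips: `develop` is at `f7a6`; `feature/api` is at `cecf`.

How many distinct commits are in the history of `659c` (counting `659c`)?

Walking parent pointers from 659c: reachable set = {00a9, 2c9d, 659c, 951b, b7e3, cecf, e740}.
That is 7 commits.

7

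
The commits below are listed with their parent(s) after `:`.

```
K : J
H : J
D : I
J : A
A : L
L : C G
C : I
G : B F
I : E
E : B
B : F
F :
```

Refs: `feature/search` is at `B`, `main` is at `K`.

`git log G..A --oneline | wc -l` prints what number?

5

Reachable from A: {A, B, C, E, F, G, I, L}.
Reachable from G: {B, F, G}.
In A's history but not G's: {A, C, E, I, L} — 5 commits.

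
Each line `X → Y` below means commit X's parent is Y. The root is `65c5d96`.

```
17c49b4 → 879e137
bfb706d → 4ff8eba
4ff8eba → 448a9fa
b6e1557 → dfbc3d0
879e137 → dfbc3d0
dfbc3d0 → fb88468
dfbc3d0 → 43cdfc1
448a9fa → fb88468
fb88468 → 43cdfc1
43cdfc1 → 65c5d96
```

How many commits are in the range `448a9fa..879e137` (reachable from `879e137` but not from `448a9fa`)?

2

Reachable from 879e137: {43cdfc1, 65c5d96, 879e137, dfbc3d0, fb88468}.
Reachable from 448a9fa: {43cdfc1, 448a9fa, 65c5d96, fb88468}.
In 879e137's history but not 448a9fa's: {879e137, dfbc3d0} — 2 commits.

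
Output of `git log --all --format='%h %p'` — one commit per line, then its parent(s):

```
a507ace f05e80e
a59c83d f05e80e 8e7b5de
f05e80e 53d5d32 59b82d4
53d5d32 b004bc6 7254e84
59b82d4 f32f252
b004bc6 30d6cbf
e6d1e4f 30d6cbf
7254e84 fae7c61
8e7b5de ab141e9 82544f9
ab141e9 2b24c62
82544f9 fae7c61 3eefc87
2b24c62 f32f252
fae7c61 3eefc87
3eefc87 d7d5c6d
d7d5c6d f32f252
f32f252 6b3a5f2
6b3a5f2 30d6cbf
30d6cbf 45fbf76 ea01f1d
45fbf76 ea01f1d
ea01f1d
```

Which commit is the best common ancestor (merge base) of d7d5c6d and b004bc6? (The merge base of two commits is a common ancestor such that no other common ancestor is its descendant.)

30d6cbf

Ancestors of d7d5c6d: {30d6cbf, 45fbf76, 6b3a5f2, d7d5c6d, ea01f1d, f32f252}.
Ancestors of b004bc6: {30d6cbf, 45fbf76, b004bc6, ea01f1d}.
Common ancestors: {30d6cbf, 45fbf76, ea01f1d}.
Among these, 30d6cbf is not an ancestor of any other common ancestor — it is the merge base.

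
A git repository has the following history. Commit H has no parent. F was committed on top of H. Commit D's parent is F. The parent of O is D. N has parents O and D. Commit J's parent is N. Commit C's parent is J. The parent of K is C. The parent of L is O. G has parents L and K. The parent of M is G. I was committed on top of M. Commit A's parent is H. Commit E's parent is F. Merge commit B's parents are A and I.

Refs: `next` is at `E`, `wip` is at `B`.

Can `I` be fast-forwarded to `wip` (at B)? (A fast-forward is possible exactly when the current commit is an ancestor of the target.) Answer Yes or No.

A fast-forward from I to B is possible iff I is an ancestor of B.
Ancestors of B: {A, B, C, D, F, G, H, I, J, K, L, M, N, O}.
I is among them, so fast-forward is possible.

Yes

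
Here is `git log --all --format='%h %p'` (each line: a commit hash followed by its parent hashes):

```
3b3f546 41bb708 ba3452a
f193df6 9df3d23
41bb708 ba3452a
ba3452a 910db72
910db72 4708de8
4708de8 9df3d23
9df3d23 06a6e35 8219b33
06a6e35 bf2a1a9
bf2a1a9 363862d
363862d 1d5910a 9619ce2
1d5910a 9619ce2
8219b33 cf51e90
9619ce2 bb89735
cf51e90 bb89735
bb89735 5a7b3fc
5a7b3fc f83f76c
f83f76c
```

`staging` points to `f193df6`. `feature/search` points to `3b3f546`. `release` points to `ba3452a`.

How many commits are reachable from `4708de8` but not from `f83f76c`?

Reachable from 4708de8: {06a6e35, 1d5910a, 363862d, 4708de8, 5a7b3fc, 8219b33, 9619ce2, 9df3d23, bb89735, bf2a1a9, cf51e90, f83f76c}.
Reachable from f83f76c: {f83f76c}.
In 4708de8's history but not f83f76c's: {06a6e35, 1d5910a, 363862d, 4708de8, 5a7b3fc, 8219b33, 9619ce2, 9df3d23, bb89735, bf2a1a9, cf51e90} — 11 commits.

11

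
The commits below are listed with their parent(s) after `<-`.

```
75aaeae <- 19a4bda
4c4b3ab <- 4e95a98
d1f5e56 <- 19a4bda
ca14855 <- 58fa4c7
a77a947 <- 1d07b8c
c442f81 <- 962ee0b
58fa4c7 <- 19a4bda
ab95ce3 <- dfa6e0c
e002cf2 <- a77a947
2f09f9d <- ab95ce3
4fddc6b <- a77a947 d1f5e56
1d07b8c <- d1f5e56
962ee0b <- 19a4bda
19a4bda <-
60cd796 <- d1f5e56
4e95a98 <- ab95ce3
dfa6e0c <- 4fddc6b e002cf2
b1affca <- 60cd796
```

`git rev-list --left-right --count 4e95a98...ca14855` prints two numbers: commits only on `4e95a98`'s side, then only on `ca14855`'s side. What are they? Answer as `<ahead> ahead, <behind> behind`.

Reachable from 4e95a98: {19a4bda, 1d07b8c, 4e95a98, 4fddc6b, a77a947, ab95ce3, d1f5e56, dfa6e0c, e002cf2}.
Reachable from ca14855: {19a4bda, 58fa4c7, ca14855}.
Only in 4e95a98's history (ahead): {1d07b8c, 4e95a98, 4fddc6b, a77a947, ab95ce3, d1f5e56, dfa6e0c, e002cf2} — 8.
Only in ca14855's history (behind): {58fa4c7, ca14855} — 2.

8 ahead, 2 behind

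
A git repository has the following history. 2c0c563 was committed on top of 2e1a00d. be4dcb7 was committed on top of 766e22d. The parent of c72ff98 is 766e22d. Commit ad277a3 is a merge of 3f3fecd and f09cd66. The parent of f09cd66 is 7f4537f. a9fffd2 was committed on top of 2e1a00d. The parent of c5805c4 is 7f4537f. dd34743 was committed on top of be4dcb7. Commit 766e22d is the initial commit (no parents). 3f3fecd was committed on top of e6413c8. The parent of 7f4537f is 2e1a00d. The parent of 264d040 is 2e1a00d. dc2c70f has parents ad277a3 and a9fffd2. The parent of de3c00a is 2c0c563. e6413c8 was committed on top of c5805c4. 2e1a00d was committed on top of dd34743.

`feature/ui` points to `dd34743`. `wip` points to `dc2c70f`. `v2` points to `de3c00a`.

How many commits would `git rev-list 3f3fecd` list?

Walking parent pointers from 3f3fecd: reachable set = {2e1a00d, 3f3fecd, 766e22d, 7f4537f, be4dcb7, c5805c4, dd34743, e6413c8}.
That is 8 commits.

8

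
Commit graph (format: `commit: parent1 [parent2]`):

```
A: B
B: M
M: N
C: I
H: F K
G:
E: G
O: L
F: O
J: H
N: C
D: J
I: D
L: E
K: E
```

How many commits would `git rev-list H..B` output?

7

Reachable from B: {B, C, D, E, F, G, H, I, J, K, L, M, N, O}.
Reachable from H: {E, F, G, H, K, L, O}.
In B's history but not H's: {B, C, D, I, J, M, N} — 7 commits.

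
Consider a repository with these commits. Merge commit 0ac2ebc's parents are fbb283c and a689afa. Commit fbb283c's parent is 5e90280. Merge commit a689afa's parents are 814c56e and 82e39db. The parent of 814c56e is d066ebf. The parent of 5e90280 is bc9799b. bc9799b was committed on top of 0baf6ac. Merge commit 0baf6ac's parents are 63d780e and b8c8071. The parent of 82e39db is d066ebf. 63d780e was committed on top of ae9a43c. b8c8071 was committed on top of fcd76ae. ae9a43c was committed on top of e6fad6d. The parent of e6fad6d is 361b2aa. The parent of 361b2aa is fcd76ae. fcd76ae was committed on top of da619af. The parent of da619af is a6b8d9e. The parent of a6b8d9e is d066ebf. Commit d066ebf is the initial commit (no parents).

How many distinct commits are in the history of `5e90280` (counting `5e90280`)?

Walking parent pointers from 5e90280: reachable set = {0baf6ac, 361b2aa, 5e90280, 63d780e, a6b8d9e, ae9a43c, b8c8071, bc9799b, d066ebf, da619af, e6fad6d, fcd76ae}.
That is 12 commits.

12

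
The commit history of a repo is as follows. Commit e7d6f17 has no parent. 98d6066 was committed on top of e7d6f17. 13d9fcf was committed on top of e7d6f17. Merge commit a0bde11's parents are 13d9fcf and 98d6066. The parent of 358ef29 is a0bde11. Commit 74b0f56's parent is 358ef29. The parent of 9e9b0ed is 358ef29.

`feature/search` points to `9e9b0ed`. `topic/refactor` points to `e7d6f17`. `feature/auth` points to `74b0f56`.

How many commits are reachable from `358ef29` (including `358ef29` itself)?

5

Walking parent pointers from 358ef29: reachable set = {13d9fcf, 358ef29, 98d6066, a0bde11, e7d6f17}.
That is 5 commits.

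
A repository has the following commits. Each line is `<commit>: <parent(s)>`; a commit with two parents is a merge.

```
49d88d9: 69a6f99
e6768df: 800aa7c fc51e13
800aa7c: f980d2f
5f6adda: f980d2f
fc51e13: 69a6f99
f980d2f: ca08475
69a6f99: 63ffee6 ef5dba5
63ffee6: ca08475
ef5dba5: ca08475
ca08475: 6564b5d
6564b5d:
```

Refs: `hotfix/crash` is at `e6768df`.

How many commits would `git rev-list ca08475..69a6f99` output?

Reachable from 69a6f99: {63ffee6, 6564b5d, 69a6f99, ca08475, ef5dba5}.
Reachable from ca08475: {6564b5d, ca08475}.
In 69a6f99's history but not ca08475's: {63ffee6, 69a6f99, ef5dba5} — 3 commits.

3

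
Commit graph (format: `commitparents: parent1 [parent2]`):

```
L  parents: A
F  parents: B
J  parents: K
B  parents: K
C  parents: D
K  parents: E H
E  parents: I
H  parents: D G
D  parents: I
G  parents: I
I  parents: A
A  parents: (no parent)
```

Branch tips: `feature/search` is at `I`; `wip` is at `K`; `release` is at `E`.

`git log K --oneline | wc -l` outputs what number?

Walking parent pointers from K: reachable set = {A, D, E, G, H, I, K}.
That is 7 commits.

7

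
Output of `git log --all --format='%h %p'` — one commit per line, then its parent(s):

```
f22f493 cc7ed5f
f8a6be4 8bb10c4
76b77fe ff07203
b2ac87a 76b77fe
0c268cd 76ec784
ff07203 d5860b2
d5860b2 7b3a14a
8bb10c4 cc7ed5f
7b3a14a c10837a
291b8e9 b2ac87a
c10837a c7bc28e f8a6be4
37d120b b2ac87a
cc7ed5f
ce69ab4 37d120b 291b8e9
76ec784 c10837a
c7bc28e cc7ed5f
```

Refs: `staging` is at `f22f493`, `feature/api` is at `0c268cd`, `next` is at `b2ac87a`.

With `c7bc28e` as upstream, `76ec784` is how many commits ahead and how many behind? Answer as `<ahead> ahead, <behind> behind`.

4 ahead, 0 behind

Reachable from 76ec784: {76ec784, 8bb10c4, c10837a, c7bc28e, cc7ed5f, f8a6be4}.
Reachable from c7bc28e: {c7bc28e, cc7ed5f}.
Only in 76ec784's history (ahead): {76ec784, 8bb10c4, c10837a, f8a6be4} — 4.
Only in c7bc28e's history (behind): {} — 0.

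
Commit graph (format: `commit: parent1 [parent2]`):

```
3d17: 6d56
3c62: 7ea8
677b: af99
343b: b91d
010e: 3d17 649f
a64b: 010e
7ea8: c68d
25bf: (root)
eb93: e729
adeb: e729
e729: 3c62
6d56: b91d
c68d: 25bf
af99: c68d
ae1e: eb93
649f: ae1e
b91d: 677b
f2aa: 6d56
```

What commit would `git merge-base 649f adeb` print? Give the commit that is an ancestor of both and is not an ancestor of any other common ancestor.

Ancestors of 649f: {25bf, 3c62, 649f, 7ea8, ae1e, c68d, e729, eb93}.
Ancestors of adeb: {25bf, 3c62, 7ea8, adeb, c68d, e729}.
Common ancestors: {25bf, 3c62, 7ea8, c68d, e729}.
Among these, e729 is not an ancestor of any other common ancestor — it is the merge base.

e729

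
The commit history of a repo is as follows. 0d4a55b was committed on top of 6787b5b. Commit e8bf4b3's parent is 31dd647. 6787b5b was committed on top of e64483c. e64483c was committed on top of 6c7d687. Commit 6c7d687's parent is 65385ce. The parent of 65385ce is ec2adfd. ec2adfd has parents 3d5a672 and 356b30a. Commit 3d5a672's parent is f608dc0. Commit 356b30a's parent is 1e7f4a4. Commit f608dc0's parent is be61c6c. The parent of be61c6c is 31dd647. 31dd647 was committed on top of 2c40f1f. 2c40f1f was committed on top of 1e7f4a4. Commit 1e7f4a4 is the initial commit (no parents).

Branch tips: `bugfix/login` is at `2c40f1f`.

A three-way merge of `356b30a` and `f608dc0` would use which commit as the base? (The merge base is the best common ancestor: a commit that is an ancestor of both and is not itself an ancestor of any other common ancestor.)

1e7f4a4

Ancestors of 356b30a: {1e7f4a4, 356b30a}.
Ancestors of f608dc0: {1e7f4a4, 2c40f1f, 31dd647, be61c6c, f608dc0}.
Common ancestors: {1e7f4a4}.
The only common ancestor is 1e7f4a4, so it is the merge base.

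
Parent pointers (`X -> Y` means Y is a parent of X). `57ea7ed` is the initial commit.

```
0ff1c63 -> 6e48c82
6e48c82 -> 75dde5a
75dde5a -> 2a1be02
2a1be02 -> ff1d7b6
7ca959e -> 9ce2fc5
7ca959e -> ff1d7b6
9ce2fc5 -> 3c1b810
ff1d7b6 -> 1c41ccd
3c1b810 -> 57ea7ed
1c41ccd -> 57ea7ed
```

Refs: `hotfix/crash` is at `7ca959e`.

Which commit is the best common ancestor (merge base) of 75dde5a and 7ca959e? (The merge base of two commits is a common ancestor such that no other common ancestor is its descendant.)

ff1d7b6

Ancestors of 75dde5a: {1c41ccd, 2a1be02, 57ea7ed, 75dde5a, ff1d7b6}.
Ancestors of 7ca959e: {1c41ccd, 3c1b810, 57ea7ed, 7ca959e, 9ce2fc5, ff1d7b6}.
Common ancestors: {1c41ccd, 57ea7ed, ff1d7b6}.
Among these, ff1d7b6 is not an ancestor of any other common ancestor — it is the merge base.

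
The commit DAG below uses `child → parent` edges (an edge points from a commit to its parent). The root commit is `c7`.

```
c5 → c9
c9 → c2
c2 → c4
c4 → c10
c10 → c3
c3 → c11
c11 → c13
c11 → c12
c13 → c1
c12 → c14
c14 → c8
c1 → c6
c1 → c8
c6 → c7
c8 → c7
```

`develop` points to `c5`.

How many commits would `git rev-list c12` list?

Walking parent pointers from c12: reachable set = {c12, c14, c7, c8}.
That is 4 commits.

4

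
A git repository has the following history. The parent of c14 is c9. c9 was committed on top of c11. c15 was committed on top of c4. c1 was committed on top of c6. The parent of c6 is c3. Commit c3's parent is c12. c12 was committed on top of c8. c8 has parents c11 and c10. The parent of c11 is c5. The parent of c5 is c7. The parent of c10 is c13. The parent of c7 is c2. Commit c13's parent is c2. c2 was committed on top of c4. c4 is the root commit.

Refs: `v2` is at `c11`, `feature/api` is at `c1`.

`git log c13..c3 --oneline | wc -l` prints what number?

Reachable from c3: {c10, c11, c12, c13, c2, c3, c4, c5, c7, c8}.
Reachable from c13: {c13, c2, c4}.
In c3's history but not c13's: {c10, c11, c12, c3, c5, c7, c8} — 7 commits.

7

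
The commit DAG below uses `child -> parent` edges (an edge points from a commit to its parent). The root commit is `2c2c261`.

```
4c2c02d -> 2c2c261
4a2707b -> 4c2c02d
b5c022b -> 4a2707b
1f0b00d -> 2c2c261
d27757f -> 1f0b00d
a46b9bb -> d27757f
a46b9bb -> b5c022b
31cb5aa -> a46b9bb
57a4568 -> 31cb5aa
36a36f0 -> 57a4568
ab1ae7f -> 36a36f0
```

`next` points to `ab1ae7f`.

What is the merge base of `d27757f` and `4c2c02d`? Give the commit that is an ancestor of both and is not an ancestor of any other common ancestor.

Ancestors of d27757f: {1f0b00d, 2c2c261, d27757f}.
Ancestors of 4c2c02d: {2c2c261, 4c2c02d}.
Common ancestors: {2c2c261}.
The only common ancestor is 2c2c261, so it is the merge base.

2c2c261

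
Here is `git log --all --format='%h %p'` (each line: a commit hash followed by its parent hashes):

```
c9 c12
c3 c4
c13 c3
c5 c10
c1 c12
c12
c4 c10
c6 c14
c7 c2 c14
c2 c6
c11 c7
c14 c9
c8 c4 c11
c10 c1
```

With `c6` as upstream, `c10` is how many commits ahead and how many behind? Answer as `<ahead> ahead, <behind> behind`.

2 ahead, 3 behind

Reachable from c10: {c1, c10, c12}.
Reachable from c6: {c12, c14, c6, c9}.
Only in c10's history (ahead): {c1, c10} — 2.
Only in c6's history (behind): {c14, c6, c9} — 3.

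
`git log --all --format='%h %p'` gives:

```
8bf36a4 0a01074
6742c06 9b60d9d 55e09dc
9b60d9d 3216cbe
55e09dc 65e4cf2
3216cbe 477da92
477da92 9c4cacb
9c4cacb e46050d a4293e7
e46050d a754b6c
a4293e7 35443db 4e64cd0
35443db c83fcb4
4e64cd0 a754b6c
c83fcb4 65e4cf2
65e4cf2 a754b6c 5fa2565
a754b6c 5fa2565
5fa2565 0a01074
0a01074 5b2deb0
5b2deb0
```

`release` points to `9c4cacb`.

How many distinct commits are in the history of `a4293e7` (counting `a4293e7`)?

Walking parent pointers from a4293e7: reachable set = {0a01074, 35443db, 4e64cd0, 5b2deb0, 5fa2565, 65e4cf2, a4293e7, a754b6c, c83fcb4}.
That is 9 commits.

9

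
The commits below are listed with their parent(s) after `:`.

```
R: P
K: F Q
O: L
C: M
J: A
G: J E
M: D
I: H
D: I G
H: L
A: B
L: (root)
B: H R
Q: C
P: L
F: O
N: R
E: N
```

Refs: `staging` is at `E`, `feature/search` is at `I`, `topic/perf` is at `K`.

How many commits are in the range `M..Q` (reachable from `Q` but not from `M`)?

Reachable from Q: {A, B, C, D, E, G, H, I, J, L, M, N, P, Q, R}.
Reachable from M: {A, B, D, E, G, H, I, J, L, M, N, P, R}.
In Q's history but not M's: {C, Q} — 2 commits.

2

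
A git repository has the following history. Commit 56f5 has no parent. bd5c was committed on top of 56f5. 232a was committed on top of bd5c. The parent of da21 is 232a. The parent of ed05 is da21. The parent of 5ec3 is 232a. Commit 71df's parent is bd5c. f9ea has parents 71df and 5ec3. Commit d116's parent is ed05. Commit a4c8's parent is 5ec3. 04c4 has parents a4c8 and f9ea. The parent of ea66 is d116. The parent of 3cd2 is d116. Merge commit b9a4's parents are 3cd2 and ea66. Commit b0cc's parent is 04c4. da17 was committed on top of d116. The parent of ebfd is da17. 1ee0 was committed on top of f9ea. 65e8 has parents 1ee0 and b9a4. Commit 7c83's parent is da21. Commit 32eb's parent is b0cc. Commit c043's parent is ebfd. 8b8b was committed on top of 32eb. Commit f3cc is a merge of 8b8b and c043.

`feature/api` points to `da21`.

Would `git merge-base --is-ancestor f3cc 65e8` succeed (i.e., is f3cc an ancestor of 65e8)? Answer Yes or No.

No

Ancestors of 65e8: {1ee0, 232a, 3cd2, 56f5, 5ec3, 65e8, 71df, b9a4, bd5c, d116, da21, ea66, ed05, f9ea}.
f3cc is not in that set, so it is not an ancestor of 65e8.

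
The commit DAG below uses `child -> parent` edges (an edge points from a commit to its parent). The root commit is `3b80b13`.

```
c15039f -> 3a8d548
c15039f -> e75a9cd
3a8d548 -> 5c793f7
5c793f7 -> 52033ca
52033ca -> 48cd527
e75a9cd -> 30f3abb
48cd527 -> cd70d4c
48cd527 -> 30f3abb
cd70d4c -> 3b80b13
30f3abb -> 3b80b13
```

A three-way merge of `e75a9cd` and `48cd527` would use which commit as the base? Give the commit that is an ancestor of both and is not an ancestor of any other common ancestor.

30f3abb

Ancestors of e75a9cd: {30f3abb, 3b80b13, e75a9cd}.
Ancestors of 48cd527: {30f3abb, 3b80b13, 48cd527, cd70d4c}.
Common ancestors: {30f3abb, 3b80b13}.
Among these, 30f3abb is not an ancestor of any other common ancestor — it is the merge base.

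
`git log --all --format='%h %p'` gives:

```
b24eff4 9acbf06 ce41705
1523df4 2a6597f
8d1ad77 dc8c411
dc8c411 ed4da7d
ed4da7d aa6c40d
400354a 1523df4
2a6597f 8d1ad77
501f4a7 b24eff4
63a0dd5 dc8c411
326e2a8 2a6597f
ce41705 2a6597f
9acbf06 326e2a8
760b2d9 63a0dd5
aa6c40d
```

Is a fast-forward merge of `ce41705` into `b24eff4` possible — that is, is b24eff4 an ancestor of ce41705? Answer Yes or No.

A fast-forward from b24eff4 to ce41705 is possible iff b24eff4 is an ancestor of ce41705.
Ancestors of ce41705: {2a6597f, 8d1ad77, aa6c40d, ce41705, dc8c411, ed4da7d}.
b24eff4 is not among them, so fast-forward is not possible.

No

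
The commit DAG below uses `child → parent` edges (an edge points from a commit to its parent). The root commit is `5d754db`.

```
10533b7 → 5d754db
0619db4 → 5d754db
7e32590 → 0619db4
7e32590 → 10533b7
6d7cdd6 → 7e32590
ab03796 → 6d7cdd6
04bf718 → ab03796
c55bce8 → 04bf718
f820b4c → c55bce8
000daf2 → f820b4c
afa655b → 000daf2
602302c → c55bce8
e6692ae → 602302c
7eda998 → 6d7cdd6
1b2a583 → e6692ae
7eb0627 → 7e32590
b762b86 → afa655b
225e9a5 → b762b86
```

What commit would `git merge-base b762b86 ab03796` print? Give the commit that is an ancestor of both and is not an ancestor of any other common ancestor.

ab03796

Ancestors of b762b86: {000daf2, 04bf718, 0619db4, 10533b7, 5d754db, 6d7cdd6, 7e32590, ab03796, afa655b, b762b86, c55bce8, f820b4c}.
Ancestors of ab03796: {0619db4, 10533b7, 5d754db, 6d7cdd6, 7e32590, ab03796}.
Common ancestors: {0619db4, 10533b7, 5d754db, 6d7cdd6, 7e32590, ab03796}.
Among these, ab03796 is not an ancestor of any other common ancestor — it is the merge base.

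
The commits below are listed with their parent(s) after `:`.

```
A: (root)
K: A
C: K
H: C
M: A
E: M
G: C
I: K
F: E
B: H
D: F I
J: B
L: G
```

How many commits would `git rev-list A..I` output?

Reachable from I: {A, I, K}.
Reachable from A: {A}.
In I's history but not A's: {I, K} — 2 commits.

2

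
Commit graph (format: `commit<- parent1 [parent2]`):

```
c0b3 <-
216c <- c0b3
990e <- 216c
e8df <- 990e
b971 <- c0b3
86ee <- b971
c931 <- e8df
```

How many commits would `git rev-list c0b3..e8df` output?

3

Reachable from e8df: {216c, 990e, c0b3, e8df}.
Reachable from c0b3: {c0b3}.
In e8df's history but not c0b3's: {216c, 990e, e8df} — 3 commits.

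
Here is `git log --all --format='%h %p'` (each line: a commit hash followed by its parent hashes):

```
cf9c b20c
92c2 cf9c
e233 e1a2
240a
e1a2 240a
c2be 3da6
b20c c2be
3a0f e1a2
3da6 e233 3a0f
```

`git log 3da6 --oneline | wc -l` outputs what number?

Walking parent pointers from 3da6: reachable set = {240a, 3a0f, 3da6, e1a2, e233}.
That is 5 commits.

5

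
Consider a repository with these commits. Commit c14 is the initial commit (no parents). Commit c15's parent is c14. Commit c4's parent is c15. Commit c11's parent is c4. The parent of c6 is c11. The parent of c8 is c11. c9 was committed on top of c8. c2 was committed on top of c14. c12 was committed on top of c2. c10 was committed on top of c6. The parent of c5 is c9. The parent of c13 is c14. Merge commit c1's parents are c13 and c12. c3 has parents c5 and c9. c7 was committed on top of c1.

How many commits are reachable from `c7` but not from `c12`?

Reachable from c7: {c1, c12, c13, c14, c2, c7}.
Reachable from c12: {c12, c14, c2}.
In c7's history but not c12's: {c1, c13, c7} — 3 commits.

3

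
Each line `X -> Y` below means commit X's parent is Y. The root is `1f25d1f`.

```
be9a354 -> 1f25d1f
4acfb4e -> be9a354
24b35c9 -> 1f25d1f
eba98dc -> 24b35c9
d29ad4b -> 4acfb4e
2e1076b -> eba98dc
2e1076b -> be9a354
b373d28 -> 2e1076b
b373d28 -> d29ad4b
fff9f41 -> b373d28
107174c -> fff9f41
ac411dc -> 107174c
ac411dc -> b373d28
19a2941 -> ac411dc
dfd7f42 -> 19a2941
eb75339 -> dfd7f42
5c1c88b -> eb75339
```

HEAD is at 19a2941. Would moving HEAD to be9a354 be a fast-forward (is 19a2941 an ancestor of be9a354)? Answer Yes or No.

A fast-forward from 19a2941 to be9a354 is possible iff 19a2941 is an ancestor of be9a354.
Ancestors of be9a354: {1f25d1f, be9a354}.
19a2941 is not among them, so fast-forward is not possible.

No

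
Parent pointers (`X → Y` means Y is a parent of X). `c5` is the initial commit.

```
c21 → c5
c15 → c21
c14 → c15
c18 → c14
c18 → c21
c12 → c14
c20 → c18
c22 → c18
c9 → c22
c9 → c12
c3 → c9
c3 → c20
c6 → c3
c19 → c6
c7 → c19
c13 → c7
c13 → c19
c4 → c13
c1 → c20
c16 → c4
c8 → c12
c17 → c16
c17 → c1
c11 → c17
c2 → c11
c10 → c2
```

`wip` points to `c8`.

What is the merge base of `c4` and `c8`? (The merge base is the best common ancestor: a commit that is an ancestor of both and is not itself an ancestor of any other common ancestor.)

Ancestors of c4: {c12, c13, c14, c15, c18, c19, c20, c21, c22, c3, c4, c5, c6, c7, c9}.
Ancestors of c8: {c12, c14, c15, c21, c5, c8}.
Common ancestors: {c12, c14, c15, c21, c5}.
Among these, c12 is not an ancestor of any other common ancestor — it is the merge base.

c12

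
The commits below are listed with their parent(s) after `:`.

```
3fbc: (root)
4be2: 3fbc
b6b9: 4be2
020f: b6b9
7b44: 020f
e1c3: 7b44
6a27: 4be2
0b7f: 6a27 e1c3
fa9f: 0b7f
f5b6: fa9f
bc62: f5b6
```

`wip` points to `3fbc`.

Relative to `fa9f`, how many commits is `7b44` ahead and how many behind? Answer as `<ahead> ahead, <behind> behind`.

Reachable from 7b44: {020f, 3fbc, 4be2, 7b44, b6b9}.
Reachable from fa9f: {020f, 0b7f, 3fbc, 4be2, 6a27, 7b44, b6b9, e1c3, fa9f}.
Only in 7b44's history (ahead): {} — 0.
Only in fa9f's history (behind): {0b7f, 6a27, e1c3, fa9f} — 4.

0 ahead, 4 behind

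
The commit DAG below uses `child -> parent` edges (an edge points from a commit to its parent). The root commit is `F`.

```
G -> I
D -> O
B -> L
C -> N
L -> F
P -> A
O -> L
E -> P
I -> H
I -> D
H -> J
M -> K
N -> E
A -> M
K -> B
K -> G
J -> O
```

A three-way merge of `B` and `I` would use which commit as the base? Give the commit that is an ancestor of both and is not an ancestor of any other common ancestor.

Ancestors of B: {B, F, L}.
Ancestors of I: {D, F, H, I, J, L, O}.
Common ancestors: {F, L}.
Among these, L is not an ancestor of any other common ancestor — it is the merge base.

L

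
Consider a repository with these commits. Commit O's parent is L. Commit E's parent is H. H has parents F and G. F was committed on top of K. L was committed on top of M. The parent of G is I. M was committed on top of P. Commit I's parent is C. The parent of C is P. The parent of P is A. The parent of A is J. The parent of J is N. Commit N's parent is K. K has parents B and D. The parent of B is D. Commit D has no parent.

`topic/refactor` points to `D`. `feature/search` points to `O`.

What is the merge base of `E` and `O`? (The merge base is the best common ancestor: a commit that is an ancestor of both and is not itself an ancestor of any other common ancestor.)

Ancestors of E: {A, B, C, D, E, F, G, H, I, J, K, N, P}.
Ancestors of O: {A, B, D, J, K, L, M, N, O, P}.
Common ancestors: {A, B, D, J, K, N, P}.
Among these, P is not an ancestor of any other common ancestor — it is the merge base.

P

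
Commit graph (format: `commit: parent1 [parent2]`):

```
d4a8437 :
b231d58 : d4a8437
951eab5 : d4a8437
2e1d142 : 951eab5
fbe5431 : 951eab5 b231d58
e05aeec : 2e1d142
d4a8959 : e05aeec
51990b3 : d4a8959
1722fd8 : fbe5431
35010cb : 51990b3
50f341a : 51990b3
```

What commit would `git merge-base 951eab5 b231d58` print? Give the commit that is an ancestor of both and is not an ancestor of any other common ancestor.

Ancestors of 951eab5: {951eab5, d4a8437}.
Ancestors of b231d58: {b231d58, d4a8437}.
Common ancestors: {d4a8437}.
The only common ancestor is d4a8437, so it is the merge base.

d4a8437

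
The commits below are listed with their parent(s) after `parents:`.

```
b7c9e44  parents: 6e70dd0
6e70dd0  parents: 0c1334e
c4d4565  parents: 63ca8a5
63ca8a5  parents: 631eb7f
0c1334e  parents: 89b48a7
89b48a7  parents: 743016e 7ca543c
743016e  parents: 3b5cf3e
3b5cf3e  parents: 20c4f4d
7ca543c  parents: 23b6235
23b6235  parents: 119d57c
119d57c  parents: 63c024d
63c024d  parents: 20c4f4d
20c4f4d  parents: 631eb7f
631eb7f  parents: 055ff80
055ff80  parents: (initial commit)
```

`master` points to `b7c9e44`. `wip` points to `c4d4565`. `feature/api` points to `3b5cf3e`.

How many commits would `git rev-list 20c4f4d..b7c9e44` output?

10

Reachable from b7c9e44: {055ff80, 0c1334e, 119d57c, 20c4f4d, 23b6235, 3b5cf3e, 631eb7f, 63c024d, 6e70dd0, 743016e, 7ca543c, 89b48a7, b7c9e44}.
Reachable from 20c4f4d: {055ff80, 20c4f4d, 631eb7f}.
In b7c9e44's history but not 20c4f4d's: {0c1334e, 119d57c, 23b6235, 3b5cf3e, 63c024d, 6e70dd0, 743016e, 7ca543c, 89b48a7, b7c9e44} — 10 commits.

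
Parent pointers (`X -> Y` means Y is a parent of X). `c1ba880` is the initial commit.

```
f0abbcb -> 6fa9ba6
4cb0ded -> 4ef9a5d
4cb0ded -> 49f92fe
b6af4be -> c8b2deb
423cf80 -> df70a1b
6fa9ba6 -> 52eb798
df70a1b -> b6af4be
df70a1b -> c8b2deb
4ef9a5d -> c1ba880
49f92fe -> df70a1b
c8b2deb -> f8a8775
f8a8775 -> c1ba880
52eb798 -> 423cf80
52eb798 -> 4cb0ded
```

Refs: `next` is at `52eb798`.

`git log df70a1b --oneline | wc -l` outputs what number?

5

Walking parent pointers from df70a1b: reachable set = {b6af4be, c1ba880, c8b2deb, df70a1b, f8a8775}.
That is 5 commits.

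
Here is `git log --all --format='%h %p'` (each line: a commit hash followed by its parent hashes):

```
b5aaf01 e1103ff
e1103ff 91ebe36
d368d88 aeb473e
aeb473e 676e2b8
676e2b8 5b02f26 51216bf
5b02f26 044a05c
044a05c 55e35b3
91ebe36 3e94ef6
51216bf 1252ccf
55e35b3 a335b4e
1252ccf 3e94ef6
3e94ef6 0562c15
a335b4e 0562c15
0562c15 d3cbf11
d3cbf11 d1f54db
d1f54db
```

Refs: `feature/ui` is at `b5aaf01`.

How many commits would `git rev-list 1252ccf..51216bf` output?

1

Reachable from 51216bf: {0562c15, 1252ccf, 3e94ef6, 51216bf, d1f54db, d3cbf11}.
Reachable from 1252ccf: {0562c15, 1252ccf, 3e94ef6, d1f54db, d3cbf11}.
In 51216bf's history but not 1252ccf's: {51216bf} — 1 commit.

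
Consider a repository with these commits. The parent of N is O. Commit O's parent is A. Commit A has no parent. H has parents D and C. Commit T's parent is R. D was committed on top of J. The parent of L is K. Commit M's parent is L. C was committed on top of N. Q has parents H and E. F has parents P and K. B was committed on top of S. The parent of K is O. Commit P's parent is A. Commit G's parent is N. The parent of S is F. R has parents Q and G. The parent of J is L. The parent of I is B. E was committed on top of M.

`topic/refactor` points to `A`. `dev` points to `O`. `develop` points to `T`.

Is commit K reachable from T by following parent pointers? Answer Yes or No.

Ancestors of T (commits reachable by following parents): {A, C, D, E, G, H, J, K, L, M, N, O, Q, R, T}.
K is in that set, so it is an ancestor of T.

Yes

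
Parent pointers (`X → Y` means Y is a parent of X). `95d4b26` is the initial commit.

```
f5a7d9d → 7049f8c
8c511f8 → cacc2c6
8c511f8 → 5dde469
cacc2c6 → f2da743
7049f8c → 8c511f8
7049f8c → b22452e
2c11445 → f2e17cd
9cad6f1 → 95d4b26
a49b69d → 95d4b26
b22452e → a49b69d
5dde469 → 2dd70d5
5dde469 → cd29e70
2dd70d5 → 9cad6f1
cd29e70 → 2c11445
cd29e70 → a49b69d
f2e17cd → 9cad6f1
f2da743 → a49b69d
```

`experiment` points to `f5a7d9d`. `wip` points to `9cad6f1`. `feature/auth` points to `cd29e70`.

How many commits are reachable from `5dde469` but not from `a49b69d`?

Reachable from 5dde469: {2c11445, 2dd70d5, 5dde469, 95d4b26, 9cad6f1, a49b69d, cd29e70, f2e17cd}.
Reachable from a49b69d: {95d4b26, a49b69d}.
In 5dde469's history but not a49b69d's: {2c11445, 2dd70d5, 5dde469, 9cad6f1, cd29e70, f2e17cd} — 6 commits.

6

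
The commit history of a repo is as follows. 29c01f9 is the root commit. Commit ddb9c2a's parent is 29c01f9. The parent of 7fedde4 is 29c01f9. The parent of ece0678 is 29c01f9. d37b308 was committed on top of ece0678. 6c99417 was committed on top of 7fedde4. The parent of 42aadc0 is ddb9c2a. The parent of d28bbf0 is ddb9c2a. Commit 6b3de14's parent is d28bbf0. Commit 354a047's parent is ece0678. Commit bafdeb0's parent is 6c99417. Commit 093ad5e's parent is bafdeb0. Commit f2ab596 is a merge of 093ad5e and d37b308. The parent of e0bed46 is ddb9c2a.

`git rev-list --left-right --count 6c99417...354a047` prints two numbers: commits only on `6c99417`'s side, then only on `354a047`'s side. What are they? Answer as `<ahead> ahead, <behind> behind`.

Reachable from 6c99417: {29c01f9, 6c99417, 7fedde4}.
Reachable from 354a047: {29c01f9, 354a047, ece0678}.
Only in 6c99417's history (ahead): {6c99417, 7fedde4} — 2.
Only in 354a047's history (behind): {354a047, ece0678} — 2.

2 ahead, 2 behind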